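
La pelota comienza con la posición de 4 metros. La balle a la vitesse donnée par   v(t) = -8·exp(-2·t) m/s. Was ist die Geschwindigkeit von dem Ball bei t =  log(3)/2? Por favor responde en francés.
En utilisant v(t) = -8·exp(-2·t) et en substituant t = log(3)/2, nous trouvons v = -8/3.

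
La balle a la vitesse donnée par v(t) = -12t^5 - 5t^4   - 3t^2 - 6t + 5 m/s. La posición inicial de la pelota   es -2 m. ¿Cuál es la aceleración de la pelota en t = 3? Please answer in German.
Ausgehend von der Geschwindigkeit v(t) = -12·t^5 - 5·t^4 - 3·t^2 - 6·t + 5, nehmen wir 1 Ableitung. Durch Ableiten von der Geschwindigkeit erhalten wir die Beschleunigung: a(t) = -60·t^4 - 20·t^3 - 6·t - 6. Aus der Gleichung für die Beschleunigung a(t) = -60·t^4 - 20·t^3 - 6·t - 6, setzen wir t = 3 ein und erhalten a = -5424.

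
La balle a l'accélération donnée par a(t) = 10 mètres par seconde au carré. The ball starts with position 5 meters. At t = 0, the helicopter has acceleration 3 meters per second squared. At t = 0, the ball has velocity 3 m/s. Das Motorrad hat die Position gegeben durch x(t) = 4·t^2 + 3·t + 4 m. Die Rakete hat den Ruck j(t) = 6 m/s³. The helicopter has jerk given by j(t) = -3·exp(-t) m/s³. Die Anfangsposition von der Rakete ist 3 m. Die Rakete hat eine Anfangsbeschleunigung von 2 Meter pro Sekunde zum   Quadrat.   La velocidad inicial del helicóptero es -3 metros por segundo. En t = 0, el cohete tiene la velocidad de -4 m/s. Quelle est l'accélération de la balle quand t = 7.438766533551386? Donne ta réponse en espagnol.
De la ecuación de la aceleración a(t) = 10, sustituimos t = 7.438766533551386 para obtener a = 10.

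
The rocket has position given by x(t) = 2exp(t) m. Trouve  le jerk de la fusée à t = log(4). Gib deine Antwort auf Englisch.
Starting from position x(t) = 2·exp(t), we take 3 derivatives. The derivative of position gives velocity: v(t) = 2·exp(t). Taking d/dt of v(t), we find a(t) = 2·exp(t). Differentiating acceleration, we get jerk: j(t) = 2·exp(t). We have jerk j(t) = 2·exp(t). Substituting t = log(4): j(log(4)) = 8.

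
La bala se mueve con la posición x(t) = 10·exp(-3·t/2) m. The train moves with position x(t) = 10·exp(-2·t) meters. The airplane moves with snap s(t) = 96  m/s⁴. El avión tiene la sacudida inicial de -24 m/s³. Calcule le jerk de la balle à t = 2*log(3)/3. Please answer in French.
Pour résoudre ceci, nous devons prendre 3 dérivées de notre équation de la position x(t) = 10·exp(-3·t/2). La dérivée de la position donne la vitesse: v(t) = -15·exp(-3·t/2). En prenant d/dt de v(t), nous trouvons a(t) = 45·exp(-3·t/2)/2. En prenant d/dt de a(t), nous trouvons j(t) = -135·exp(-3·t/2)/4. En utilisant j(t) = -135·exp(-3·t/2)/4 et en substituant t = 2*log(3)/3, nous trouvons j = -45/4.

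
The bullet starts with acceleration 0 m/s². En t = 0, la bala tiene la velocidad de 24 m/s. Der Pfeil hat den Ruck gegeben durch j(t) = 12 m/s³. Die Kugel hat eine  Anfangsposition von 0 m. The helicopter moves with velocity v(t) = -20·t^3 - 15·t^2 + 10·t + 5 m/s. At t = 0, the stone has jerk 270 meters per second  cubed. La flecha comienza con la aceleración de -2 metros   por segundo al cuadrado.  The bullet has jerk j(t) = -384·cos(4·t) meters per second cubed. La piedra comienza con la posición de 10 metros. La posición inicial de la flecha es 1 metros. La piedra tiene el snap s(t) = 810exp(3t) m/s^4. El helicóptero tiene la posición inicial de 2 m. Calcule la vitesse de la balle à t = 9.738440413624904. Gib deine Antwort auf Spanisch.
Partiendo de la sacudida j(t) = -384·cos(4·t), tomamos 2 integrales. Integrando la sacudida y usando la condición inicial a(0) = 0, obtenemos a(t) = -96·sin(4·t). La antiderivada de la aceleración es la velocidad. Usando v(0) = 24, obtenemos v(t) = 24·cos(4·t). Tenemos la velocidad v(t) = 24·cos(4·t). Sustituyendo t = 9.738440413624904: v(9.738440413624904) = 7.46175288065139.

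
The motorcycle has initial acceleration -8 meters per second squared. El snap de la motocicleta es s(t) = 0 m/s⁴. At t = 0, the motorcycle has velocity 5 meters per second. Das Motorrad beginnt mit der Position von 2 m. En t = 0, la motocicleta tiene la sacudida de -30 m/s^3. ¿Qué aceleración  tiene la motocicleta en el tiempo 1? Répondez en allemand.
Wir müssen unsere Gleichung für den Snap s(t) = 0 2-mal integrieren. Die Stammfunktion von dem Snap ist der Ruck. Mit j(0) = -30 erhalten wir j(t) = -30. Die Stammfunktion von dem Ruck, mit a(0) = -8, ergibt die Beschleunigung: a(t) = -30·t - 8. Aus der Gleichung für die Beschleunigung a(t) = -30·t - 8, setzen wir t = 1 ein und erhalten a = -38.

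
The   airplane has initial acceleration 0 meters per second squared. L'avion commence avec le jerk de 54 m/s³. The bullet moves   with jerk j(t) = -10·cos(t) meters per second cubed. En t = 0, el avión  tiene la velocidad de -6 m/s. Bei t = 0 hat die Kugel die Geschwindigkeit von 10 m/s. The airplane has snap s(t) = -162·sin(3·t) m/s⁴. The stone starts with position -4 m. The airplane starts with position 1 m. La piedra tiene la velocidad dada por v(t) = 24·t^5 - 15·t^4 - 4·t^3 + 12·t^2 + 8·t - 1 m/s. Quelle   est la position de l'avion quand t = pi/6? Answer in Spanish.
Debemos encontrar la antiderivada de nuestra ecuación del snap s(t) = -162·sin(3·t) 4 veces. Tomando ∫s(t)dt y aplicando j(0) = 54, encontramos j(t) = 54·cos(3·t). La antiderivada de la sacudida, con a(0) = 0, da la aceleración: a(t) = 18·sin(3·t). La integral de la aceleración es la velocidad. Usando v(0) = -6, obtenemos v(t) = -6·cos(3·t). Tomando ∫v(t)dt y aplicando x(0) = 1, encontramos x(t) = 1 - 2·sin(3·t). De la ecuación de la posición x(t) = 1 - 2·sin(3·t), sustituimos t = pi/6 para obtener x = -1.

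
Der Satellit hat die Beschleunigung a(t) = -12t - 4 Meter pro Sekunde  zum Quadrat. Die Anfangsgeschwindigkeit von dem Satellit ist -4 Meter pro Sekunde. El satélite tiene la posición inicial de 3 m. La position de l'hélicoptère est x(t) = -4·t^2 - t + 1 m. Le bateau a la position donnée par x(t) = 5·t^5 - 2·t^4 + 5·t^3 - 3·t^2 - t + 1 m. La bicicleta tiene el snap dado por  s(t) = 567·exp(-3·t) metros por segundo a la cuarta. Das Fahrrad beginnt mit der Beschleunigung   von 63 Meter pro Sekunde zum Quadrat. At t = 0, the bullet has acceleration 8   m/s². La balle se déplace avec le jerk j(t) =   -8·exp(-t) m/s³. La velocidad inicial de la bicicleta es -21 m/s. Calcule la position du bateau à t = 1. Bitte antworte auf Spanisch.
De la ecuación de la posición x(t) = 5·t^5 - 2·t^4 + 5·t^3 - 3·t^2 - t + 1, sustituimos t = 1 para obtener x = 5.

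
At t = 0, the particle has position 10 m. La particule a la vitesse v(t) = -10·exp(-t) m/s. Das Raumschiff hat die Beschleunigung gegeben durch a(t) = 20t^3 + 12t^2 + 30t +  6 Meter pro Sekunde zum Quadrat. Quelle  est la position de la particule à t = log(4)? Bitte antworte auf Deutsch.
Wir müssen unsere Gleichung für die Geschwindigkeit v(t) = -10·exp(-t) 1-mal integrieren. Das Integral von der Geschwindigkeit, mit x(0) = 10, ergibt die Position: x(t) = 10·exp(-t). Mit x(t) = 10·exp(-t) und Einsetzen von t = log(4), finden wir x = 5/2.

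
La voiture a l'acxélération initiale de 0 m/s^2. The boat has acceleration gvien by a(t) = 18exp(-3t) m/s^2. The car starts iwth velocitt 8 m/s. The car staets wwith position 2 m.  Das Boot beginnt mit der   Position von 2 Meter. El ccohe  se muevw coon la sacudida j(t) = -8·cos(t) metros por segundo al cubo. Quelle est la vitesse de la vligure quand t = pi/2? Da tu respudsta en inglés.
To solve this, we need to take 2 antiderivatives of our jerk equation j(t) = -8·cos(t). Finding the antiderivative of j(t) and using a(0) = 0: a(t) = -8·sin(t). Taking ∫a(t)dt and applying v(0) = 8, we find v(t) = 8·cos(t). We have velocity v(t) = 8·cos(t). Substituting t = pi/2: v(pi/2) = 0.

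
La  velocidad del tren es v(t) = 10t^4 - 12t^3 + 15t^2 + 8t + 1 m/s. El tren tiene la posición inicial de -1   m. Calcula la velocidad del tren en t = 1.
Tenemos la velocidad v(t) = 10·t^4 - 12·t^3 + 15·t^2 + 8·t + 1. Sustituyendo t = 1: v(1) = 22.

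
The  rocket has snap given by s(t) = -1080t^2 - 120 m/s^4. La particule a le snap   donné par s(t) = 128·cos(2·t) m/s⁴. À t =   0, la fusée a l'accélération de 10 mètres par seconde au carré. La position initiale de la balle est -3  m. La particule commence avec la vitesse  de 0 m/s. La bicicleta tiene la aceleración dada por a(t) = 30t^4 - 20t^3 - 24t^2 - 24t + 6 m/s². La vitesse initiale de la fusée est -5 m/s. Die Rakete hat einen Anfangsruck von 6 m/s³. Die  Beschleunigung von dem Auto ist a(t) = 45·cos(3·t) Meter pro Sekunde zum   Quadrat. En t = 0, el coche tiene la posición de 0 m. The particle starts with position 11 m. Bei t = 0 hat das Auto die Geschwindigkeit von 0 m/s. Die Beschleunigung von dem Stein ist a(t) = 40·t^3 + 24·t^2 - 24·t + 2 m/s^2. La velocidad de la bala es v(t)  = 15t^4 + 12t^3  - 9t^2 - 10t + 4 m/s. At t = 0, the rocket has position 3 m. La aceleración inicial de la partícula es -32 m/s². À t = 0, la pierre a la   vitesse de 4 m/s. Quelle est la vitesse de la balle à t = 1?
Nous avons la vitesse v(t) = 15·t^4 + 12·t^3 - 9·t^2 - 10·t + 4. En substituant t = 1: v(1) = 12.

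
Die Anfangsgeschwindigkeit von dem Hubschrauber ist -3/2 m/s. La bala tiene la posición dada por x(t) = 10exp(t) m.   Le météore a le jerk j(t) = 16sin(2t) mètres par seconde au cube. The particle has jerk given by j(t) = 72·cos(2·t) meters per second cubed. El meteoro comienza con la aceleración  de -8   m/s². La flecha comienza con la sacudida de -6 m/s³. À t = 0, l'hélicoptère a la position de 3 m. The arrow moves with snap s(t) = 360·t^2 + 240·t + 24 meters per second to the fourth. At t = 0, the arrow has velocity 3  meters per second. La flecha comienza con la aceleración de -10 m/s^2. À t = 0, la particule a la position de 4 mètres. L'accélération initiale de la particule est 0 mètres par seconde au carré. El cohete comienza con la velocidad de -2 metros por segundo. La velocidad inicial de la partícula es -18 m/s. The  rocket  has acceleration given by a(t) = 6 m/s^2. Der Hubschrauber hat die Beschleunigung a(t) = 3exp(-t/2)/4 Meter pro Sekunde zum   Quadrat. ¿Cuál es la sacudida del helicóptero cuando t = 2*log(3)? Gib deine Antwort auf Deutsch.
Wir müssen unsere Gleichung für die Beschleunigung a(t) = 3·exp(-t/2)/4 1-mal ableiten. Die Ableitung von der Beschleunigung ergibt den Ruck: j(t) = -3·exp(-t/2)/8. Wir haben den Ruck j(t) = -3·exp(-t/2)/8. Durch Einsetzen von t = 2*log(3): j(2*log(3)) = -1/8.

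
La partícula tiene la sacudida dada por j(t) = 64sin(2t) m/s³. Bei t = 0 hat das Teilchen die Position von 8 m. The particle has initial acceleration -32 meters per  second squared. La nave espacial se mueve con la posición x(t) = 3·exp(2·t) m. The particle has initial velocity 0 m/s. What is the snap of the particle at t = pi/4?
Starting from jerk j(t) = 64·sin(2·t), we take 1 derivative. Taking d/dt of j(t), we find s(t) = 128·cos(2·t). Using s(t) = 128·cos(2·t) and substituting t = pi/4, we find s = 0.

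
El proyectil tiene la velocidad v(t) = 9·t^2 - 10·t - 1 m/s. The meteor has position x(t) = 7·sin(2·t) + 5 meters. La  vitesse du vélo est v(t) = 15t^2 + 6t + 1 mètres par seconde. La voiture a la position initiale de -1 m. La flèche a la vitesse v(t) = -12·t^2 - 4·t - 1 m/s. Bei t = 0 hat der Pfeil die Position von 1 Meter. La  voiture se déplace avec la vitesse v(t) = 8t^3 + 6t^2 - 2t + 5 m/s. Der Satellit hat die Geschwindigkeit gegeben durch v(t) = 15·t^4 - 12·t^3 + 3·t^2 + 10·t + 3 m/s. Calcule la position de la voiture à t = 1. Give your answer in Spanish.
Necesitamos integrar nuestra ecuación de la velocidad v(t) = 8·t^3 + 6·t^2 - 2·t + 5 1 vez. Tomando ∫v(t)dt y aplicando x(0) = -1, encontramos x(t) = 2·t^4 + 2·t^3 - t^2 + 5·t - 1. Usando x(t) = 2·t^4 + 2·t^3 - t^2 + 5·t - 1 y sustituyendo t = 1, encontramos x = 7.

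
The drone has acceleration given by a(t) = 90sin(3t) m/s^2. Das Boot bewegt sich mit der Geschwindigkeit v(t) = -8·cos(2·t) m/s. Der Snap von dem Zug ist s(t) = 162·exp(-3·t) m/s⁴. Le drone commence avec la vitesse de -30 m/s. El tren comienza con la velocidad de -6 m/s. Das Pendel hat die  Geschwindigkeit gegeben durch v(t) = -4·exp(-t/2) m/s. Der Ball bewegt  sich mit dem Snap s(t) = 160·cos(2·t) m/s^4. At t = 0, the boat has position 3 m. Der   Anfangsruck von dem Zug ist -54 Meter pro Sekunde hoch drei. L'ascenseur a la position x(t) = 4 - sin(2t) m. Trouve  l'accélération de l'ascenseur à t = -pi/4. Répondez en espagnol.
Debemos derivar nuestra ecuación de la posición x(t) = 4 - sin(2·t) 2 veces. Derivando la posición, obtenemos la velocidad: v(t) = -2·cos(2·t). Tomando d/dt de v(t), encontramos a(t) = 4·sin(2·t). Usando a(t) = 4·sin(2·t) y sustituyendo t = -pi/4, encontramos a = -4.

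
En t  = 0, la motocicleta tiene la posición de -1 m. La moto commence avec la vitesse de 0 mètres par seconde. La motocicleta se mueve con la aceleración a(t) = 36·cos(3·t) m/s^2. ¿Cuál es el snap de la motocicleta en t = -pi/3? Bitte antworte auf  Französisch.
Pour résoudre ceci, nous devons prendre 2 dérivées de notre équation de l'accélération a(t) = 36·cos(3·t). En prenant d/dt de a(t), nous trouvons j(t) = -108·sin(3·t). En prenant d/dt de j(t), nous trouvons s(t) = -324·cos(3·t). En utilisant s(t) = -324·cos(3·t) et en substituant t = -pi/3, nous trouvons s = 324.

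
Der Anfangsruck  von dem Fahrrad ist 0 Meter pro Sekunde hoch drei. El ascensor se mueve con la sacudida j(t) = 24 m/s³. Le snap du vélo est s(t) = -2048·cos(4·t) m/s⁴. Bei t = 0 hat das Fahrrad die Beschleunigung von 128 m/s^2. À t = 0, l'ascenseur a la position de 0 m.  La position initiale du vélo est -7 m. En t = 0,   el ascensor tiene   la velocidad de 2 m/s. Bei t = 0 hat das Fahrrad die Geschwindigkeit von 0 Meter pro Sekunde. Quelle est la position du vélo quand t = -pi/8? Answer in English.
To solve this, we need to take 4 integrals of our snap equation s(t) = -2048·cos(4·t). The integral of snap is jerk. Using j(0) = 0, we get j(t) = -512·sin(4·t). The integral of jerk is acceleration. Using a(0) = 128, we get a(t) = 128·cos(4·t). Taking ∫a(t)dt and applying v(0) = 0, we find v(t) = 32·sin(4·t). Taking ∫v(t)dt and applying x(0) = -7, we find x(t) = 1 - 8·cos(4·t). We have position x(t) = 1 - 8·cos(4·t). Substituting t = -pi/8: x(-pi/8) = 1.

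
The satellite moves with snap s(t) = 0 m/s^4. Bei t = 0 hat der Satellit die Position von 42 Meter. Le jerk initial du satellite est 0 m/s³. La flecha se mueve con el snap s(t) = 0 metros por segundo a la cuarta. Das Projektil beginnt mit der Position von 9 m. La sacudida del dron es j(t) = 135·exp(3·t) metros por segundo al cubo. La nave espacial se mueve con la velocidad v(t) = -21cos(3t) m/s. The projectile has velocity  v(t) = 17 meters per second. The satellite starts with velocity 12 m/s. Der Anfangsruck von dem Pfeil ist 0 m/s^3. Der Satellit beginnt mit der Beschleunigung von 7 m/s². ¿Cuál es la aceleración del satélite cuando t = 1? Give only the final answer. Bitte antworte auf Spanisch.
En t = 1, a = 7.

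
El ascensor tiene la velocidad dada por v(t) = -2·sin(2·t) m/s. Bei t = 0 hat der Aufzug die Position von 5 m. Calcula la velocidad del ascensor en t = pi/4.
Usando v(t) = -2·sin(2·t) y sustituyendo t = pi/4, encontramos v = -2.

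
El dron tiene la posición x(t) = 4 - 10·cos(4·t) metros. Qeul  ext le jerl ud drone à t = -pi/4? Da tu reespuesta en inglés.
We must differentiate our position equation x(t) = 4 - 10·cos(4·t) 3 times. Taking d/dt of x(t), we find v(t) = 40·sin(4·t). Taking d/dt of v(t), we find a(t) = 160·cos(4·t). Taking d/dt of a(t), we find j(t) = -640·sin(4·t). Using j(t) = -640·sin(4·t) and substituting t = -pi/4, we find j = 0.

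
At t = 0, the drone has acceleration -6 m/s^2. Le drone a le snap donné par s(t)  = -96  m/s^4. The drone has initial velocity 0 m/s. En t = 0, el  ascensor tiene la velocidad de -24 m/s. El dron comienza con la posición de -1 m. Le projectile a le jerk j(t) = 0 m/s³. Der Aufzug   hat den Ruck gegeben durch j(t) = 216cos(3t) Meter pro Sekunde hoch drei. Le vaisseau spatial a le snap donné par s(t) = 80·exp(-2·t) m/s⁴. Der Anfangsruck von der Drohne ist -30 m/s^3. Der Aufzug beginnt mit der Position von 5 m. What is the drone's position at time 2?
To find the answer, we compute 4 integrals of s(t) = -96. Integrating snap and using the initial condition j(0) = -30, we get j(t) = -96·t - 30. Integrating jerk and using the initial condition a(0) = -6, we get a(t) = -48·t^2 - 30·t - 6. The antiderivative of acceleration, with v(0) = 0, gives velocity: v(t) = t·(-16·t^2 - 15·t - 6). The antiderivative of velocity, with x(0) = -1, gives position: x(t) = -4·t^4 - 5·t^3 - 3·t^2 - 1. From the given position equation x(t) = -4·t^4 - 5·t^3 - 3·t^2 - 1, we substitute t = 2 to get x = -117.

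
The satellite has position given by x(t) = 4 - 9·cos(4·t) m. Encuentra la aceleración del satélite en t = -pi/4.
Para resolver esto, necesitamos tomar 2 derivadas de nuestra ecuación de la posición x(t) = 4 - 9·cos(4·t). Derivando la posición, obtenemos la velocidad: v(t) = 36·sin(4·t). Tomando d/dt de v(t), encontramos a(t) = 144·cos(4·t). De la ecuación de la aceleración a(t) = 144·cos(4·t), sustituimos t = -pi/4 para obtener a = -144.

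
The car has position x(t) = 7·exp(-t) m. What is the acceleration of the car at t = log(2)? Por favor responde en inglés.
To solve this, we need to take 2 derivatives of our position equation x(t) = 7·exp(-t). Differentiating position, we get velocity: v(t) = -7·exp(-t). Differentiating velocity, we get acceleration: a(t) = 7·exp(-t). We have acceleration a(t) = 7·exp(-t). Substituting t = log(2): a(log(2)) = 7/2.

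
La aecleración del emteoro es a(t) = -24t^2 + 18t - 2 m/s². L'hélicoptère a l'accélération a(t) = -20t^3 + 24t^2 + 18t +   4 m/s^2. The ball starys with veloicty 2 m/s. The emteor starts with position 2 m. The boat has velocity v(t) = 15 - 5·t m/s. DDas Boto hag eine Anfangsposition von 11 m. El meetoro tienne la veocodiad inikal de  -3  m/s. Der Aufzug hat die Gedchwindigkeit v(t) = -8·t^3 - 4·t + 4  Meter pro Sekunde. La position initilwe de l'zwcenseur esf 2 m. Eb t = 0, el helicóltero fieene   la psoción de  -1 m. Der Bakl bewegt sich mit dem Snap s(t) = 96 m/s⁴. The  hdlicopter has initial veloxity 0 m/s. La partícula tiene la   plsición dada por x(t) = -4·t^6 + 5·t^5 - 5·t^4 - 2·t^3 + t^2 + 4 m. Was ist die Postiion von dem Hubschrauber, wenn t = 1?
Wir müssen unsere Gleichung für die Beschleunigung a(t) = -20·t^3 + 24·t^2 + 18·t + 4 2-mal integrieren. Durch Integration von der Beschleunigung und Verwendung der Anfangsbedingung v(0) = 0, erhalten wir v(t) = t·(-5·t^3 + 8·t^2 + 9·t + 4). Durch Integration von der Geschwindigkeit und Verwendung der Anfangsbedingung x(0) = -1, erhalten wir x(t) = -t^5 + 2·t^4 + 3·t^3 + 2·t^2 - 1. Aus der Gleichung für die Position x(t) = -t^5 + 2·t^4 + 3·t^3 + 2·t^2 - 1, setzen wir t = 1 ein und erhalten x = 5.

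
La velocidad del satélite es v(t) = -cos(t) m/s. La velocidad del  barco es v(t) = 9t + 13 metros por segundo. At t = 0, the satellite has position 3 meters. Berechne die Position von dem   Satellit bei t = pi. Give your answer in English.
Starting from velocity v(t) = -cos(t), we take 1 antiderivative. Finding the integral of v(t) and using x(0) = 3: x(t) = 3 - sin(t). Using x(t) = 3 - sin(t) and substituting t = pi, we find x = 3.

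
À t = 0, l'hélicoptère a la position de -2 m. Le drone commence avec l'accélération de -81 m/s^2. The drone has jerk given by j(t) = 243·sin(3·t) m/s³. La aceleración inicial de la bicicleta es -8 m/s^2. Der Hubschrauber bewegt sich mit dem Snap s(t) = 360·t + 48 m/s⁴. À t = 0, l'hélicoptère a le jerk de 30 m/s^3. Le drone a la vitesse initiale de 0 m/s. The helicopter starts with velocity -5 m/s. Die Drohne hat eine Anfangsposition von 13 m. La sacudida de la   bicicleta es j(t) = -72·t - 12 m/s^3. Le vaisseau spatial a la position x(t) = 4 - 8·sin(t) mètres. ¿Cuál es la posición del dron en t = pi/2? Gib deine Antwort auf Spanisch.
Para resolver esto, necesitamos tomar 3 integrales de nuestra ecuación de la sacudida j(t) = 243·sin(3·t). La antiderivada de la sacudida, con a(0) = -81, da la aceleración: a(t) = -81·cos(3·t). Integrando la aceleración y usando la condición inicial v(0) = 0, obtenemos v(t) = -27·sin(3·t). La integral de la velocidad, con x(0) = 13, da la posición: x(t) = 9·cos(3·t) + 4. Usando x(t) = 9·cos(3·t) + 4 y sustituyendo t = pi/2, encontramos x = 4.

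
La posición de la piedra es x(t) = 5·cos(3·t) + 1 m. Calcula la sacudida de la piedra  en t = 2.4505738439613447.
Partiendo de la posición x(t) = 5·cos(3·t) + 1, tomamos 3 derivadas. La derivada de la posición da la velocidad: v(t) = -15·sin(3·t). Tomando d/dt de v(t), encontramos a(t) = -45·cos(3·t). Tomando d/dt de a(t), encontramos j(t) = 135·sin(3·t). Usando j(t) = 135·sin(3·t) y sustituyendo t = 2.4505738439613447, encontramos j = 118.327064055159.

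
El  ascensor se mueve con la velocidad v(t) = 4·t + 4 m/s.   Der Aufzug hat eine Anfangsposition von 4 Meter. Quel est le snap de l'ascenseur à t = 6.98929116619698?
Pour résoudre ceci, nous devons prendre 3 dérivées de notre équation de la vitesse v(t) = 4·t + 4. En prenant d/dt de v(t), nous trouvons a(t) = 4. En prenant d/dt de a(t), nous trouvons j(t) = 0. La dérivée du jerk donne le snap: s(t) = 0. Nous avons le snap s(t) = 0. En substituant t = 6.98929116619698: s(6.98929116619698) = 0.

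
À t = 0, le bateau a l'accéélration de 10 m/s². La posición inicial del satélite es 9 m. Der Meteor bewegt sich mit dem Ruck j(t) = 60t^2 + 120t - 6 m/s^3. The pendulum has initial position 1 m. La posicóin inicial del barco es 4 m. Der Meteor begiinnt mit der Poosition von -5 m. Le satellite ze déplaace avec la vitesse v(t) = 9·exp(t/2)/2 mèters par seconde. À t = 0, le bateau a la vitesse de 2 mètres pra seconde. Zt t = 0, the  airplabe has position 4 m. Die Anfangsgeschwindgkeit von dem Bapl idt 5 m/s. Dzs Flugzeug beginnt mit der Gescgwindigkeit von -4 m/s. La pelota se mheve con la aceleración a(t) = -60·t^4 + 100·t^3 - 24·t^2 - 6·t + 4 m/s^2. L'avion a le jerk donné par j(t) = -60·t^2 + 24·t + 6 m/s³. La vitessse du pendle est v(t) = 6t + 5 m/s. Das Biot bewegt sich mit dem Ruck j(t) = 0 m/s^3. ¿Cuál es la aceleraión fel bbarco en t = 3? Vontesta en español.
Partiendo de la sacudida j(t) = 0, tomamos 1 integral. La antiderivada de la sacudida, con a(0) = 10, da la aceleración: a(t) = 10. Tenemos la aceleración a(t) = 10. Sustituyendo t = 3: a(3) = 10.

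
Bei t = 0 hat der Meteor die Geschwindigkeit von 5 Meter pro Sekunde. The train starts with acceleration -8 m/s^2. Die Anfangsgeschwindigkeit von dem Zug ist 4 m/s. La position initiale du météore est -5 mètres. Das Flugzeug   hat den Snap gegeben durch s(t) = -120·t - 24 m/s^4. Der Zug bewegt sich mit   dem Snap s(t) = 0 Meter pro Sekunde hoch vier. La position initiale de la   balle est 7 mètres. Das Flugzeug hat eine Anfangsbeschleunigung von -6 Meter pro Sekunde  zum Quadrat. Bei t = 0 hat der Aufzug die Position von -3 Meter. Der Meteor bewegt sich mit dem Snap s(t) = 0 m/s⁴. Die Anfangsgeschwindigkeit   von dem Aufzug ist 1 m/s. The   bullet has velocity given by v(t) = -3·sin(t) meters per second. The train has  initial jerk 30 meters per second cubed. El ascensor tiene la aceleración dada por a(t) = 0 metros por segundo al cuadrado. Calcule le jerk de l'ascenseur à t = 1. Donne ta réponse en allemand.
Um dies zu lösen, müssen wir 1 Ableitung unserer Gleichung für die Beschleunigung a(t) = 0 nehmen. Die Ableitung von der Beschleunigung ergibt den Ruck: j(t) = 0. Mit j(t) = 0 und Einsetzen von t = 1, finden wir j = 0.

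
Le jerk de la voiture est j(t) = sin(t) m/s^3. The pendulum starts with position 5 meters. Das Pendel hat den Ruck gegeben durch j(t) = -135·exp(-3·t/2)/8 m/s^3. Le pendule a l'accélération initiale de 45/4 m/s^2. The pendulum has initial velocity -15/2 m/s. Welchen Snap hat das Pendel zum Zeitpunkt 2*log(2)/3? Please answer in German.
Wir müssen unsere Gleichung für den Ruck j(t) = -135·exp(-3·t/2)/8 1-mal ableiten. Durch Ableiten von dem Ruck erhalten wir den Snap: s(t) = 405·exp(-3·t/2)/16. Mit s(t) = 405·exp(-3·t/2)/16 und Einsetzen von t = 2*log(2)/3, finden wir s = 405/32.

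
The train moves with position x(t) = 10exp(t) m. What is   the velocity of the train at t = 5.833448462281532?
Starting from position x(t) = 10·exp(t), we take 1 derivative. Taking d/dt of x(t), we find v(t) = 10·exp(t). We have velocity v(t) = 10·exp(t). Substituting t = 5.833448462281532: v(5.833448462281532) = 3415.34419221351.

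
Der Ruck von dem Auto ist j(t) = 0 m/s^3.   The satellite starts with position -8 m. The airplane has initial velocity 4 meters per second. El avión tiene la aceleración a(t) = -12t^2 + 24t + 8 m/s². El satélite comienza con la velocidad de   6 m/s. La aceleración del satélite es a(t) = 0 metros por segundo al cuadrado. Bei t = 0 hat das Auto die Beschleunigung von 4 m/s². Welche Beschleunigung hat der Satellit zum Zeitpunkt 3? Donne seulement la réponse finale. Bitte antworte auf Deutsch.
a(3) = 0.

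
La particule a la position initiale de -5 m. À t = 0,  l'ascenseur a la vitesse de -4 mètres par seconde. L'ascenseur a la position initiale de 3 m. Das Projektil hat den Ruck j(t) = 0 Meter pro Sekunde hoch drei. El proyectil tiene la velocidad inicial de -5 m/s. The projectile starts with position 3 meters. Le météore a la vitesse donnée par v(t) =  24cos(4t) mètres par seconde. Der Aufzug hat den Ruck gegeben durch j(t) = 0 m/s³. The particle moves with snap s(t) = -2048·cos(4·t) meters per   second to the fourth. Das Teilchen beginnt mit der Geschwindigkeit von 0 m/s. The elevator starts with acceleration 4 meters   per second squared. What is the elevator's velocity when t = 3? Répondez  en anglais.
We need to integrate our jerk equation j(t) = 0 2 times. Taking ∫j(t)dt and applying a(0) = 4, we find a(t) = 4. The antiderivative of acceleration is velocity. Using v(0) = -4, we get v(t) = 4·t - 4. From the given velocity equation v(t) = 4·t - 4, we substitute t = 3 to get v = 8.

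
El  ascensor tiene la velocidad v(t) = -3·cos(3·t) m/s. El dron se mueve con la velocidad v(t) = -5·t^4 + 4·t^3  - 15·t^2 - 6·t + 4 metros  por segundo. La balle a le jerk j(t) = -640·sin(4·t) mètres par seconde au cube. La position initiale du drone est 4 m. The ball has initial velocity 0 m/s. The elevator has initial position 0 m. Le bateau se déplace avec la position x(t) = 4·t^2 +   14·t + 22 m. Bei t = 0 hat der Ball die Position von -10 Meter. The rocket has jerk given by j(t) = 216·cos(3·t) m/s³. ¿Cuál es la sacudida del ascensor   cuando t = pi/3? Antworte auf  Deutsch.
Um dies zu lösen, müssen wir 2 Ableitungen unserer Gleichung für die Geschwindigkeit v(t) = -3·cos(3·t) nehmen. Durch Ableiten von der Geschwindigkeit erhalten wir die Beschleunigung: a(t) = 9·sin(3·t). Mit d/dt von a(t) finden wir j(t) = 27·cos(3·t). Mit j(t) = 27·cos(3·t) und Einsetzen von t = pi/3, finden wir j = -27.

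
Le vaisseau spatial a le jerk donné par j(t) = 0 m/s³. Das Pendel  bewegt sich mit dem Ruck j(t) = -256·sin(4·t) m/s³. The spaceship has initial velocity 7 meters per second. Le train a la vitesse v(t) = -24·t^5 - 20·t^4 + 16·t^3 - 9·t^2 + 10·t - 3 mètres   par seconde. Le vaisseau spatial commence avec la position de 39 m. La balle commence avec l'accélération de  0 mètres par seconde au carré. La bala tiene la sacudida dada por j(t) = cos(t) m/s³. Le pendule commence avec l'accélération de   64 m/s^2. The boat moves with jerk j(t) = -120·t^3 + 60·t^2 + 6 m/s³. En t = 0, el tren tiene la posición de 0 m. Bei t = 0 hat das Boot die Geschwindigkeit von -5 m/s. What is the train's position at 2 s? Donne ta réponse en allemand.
Um dies zu lösen, müssen wir 1 Integral unserer Gleichung für die Geschwindigkeit v(t) = -24·t^5 - 20·t^4 + 16·t^3 - 9·t^2 + 10·t - 3 finden. Durch Integration von der Geschwindigkeit und Verwendung der Anfangsbedingung x(0) = 0, erhalten wir x(t) = -4·t^6 - 4·t^5 + 4·t^4 - 3·t^3 + 5·t^2 - 3·t. Wir haben die Position x(t) = -4·t^6 - 4·t^5 + 4·t^4 - 3·t^3 + 5·t^2 - 3·t. Durch Einsetzen von t = 2: x(2) = -330.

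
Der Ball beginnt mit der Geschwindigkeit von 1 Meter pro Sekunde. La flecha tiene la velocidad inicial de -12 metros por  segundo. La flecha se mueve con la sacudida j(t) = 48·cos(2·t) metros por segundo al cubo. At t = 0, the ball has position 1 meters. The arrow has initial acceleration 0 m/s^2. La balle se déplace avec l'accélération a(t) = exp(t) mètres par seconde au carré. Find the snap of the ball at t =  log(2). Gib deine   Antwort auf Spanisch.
Partiendo de la aceleración a(t) = exp(t), tomamos 2 derivadas. Derivando la aceleración, obtenemos la sacudida: j(t) = exp(t). La derivada de la sacudida da el snap: s(t) = exp(t). De la ecuación del snap s(t) = exp(t), sustituimos t = log(2) para obtener s = 2.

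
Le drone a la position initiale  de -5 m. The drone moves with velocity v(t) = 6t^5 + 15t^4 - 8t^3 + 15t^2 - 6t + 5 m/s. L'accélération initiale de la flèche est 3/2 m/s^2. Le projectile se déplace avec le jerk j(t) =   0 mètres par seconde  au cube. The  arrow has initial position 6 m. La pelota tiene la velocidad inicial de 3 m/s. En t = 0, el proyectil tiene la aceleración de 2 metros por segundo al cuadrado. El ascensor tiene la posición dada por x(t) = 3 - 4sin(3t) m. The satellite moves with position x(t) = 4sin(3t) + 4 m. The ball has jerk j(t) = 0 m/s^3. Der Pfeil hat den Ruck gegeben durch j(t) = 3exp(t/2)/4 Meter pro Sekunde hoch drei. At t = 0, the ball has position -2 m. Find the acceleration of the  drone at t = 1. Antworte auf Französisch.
Pour résoudre ceci, nous devons prendre 1 dérivée de notre équation de la vitesse v(t) = 6·t^5 + 15·t^4 - 8·t^3 + 15·t^2 - 6·t + 5. En dérivant la vitesse, nous obtenons l'accélération: a(t) = 30·t^4 + 60·t^3 - 24·t^2 + 30·t - 6. En utilisant a(t) = 30·t^4 + 60·t^3 - 24·t^2 + 30·t - 6 et en substituant t = 1, nous trouvons a = 90.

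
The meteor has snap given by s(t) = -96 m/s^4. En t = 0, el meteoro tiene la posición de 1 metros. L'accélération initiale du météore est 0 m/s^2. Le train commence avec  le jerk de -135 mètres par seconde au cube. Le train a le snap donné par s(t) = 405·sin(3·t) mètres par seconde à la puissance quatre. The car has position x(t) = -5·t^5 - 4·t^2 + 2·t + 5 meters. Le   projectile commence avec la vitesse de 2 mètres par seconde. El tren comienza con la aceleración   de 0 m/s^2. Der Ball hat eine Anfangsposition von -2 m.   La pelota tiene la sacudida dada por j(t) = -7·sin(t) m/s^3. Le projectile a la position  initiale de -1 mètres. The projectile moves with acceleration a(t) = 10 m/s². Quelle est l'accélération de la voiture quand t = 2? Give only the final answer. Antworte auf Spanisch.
La respuesta es -808.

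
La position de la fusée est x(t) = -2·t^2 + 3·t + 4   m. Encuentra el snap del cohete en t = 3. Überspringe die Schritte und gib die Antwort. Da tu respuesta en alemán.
Die Antwort ist 0.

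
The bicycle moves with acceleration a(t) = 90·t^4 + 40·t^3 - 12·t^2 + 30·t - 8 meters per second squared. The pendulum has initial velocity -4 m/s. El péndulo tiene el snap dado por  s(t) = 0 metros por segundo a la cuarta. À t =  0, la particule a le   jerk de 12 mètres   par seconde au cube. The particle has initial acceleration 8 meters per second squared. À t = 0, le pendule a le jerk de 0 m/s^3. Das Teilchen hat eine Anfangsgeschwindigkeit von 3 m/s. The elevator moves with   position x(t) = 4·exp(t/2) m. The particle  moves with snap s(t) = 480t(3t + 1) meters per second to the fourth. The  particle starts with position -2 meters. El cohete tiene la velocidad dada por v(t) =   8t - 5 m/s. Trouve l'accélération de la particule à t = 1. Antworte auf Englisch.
To find the answer, we compute 2 antiderivatives of s(t) = 480·t·(3·t + 1). Finding the integral of s(t) and using j(0) = 12: j(t) = 480·t^3 + 240·t^2 + 12. Integrating jerk and using the initial condition a(0) = 8, we get a(t) = 120·t^4 + 80·t^3 + 12·t + 8. From the given acceleration equation a(t) = 120·t^4 + 80·t^3 + 12·t + 8, we substitute t = 1 to get a = 220.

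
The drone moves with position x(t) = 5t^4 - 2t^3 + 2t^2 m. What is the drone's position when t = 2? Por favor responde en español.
Tenemos la posición x(t) = 5·t^4 - 2·t^3 + 2·t^2. Sustituyendo t = 2: x(2) = 72.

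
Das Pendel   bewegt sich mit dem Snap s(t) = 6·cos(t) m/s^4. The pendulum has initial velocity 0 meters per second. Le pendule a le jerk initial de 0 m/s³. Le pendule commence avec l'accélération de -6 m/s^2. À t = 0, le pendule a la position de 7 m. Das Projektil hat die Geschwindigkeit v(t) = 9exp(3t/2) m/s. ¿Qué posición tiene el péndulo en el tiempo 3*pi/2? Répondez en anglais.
Starting from snap s(t) = 6·cos(t), we take 4 antiderivatives. Taking ∫s(t)dt and applying j(0) = 0, we find j(t) = 6·sin(t). The integral of jerk is acceleration. Using a(0) = -6, we get a(t) = -6·cos(t). The antiderivative of acceleration, with v(0) = 0, gives velocity: v(t) = -6·sin(t). Finding the antiderivative of v(t) and using x(0) = 7: x(t) = 6·cos(t) + 1. From the given position equation x(t) = 6·cos(t) + 1, we substitute t = 3*pi/2 to get x = 1.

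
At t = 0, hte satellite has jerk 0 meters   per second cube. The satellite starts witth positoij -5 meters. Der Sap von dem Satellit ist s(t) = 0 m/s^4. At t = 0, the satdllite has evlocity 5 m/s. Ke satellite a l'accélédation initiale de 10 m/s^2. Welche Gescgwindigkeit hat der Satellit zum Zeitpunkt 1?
Ausgehend von dem Snap s(t) = 0, nehmen wir 3 Integrale. Das Integral von dem Snap ist der Ruck. Mit j(0) = 0 erhalten wir j(t) = 0. Mit ∫j(t)dt und Anwendung von a(0) = 10, finden wir a(t) = 10. Durch Integration von der Beschleunigung und Verwendung der Anfangsbedingung v(0) = 5, erhalten wir v(t) = 10·t + 5. Aus der Gleichung für die Geschwindigkeit v(t) = 10·t + 5, setzen wir t = 1 ein und erhalten v = 15.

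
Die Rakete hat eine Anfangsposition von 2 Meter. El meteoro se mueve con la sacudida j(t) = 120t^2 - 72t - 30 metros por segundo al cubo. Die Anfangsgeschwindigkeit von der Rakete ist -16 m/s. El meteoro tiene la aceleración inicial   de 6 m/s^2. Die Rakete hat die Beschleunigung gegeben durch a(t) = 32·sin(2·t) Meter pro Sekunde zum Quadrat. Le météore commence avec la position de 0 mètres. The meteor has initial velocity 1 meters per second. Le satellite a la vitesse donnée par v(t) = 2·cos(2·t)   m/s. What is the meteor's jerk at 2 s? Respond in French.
En utilisant j(t) = 120·t^2 - 72·t - 30 et en substituant t = 2, nous trouvons j = 306.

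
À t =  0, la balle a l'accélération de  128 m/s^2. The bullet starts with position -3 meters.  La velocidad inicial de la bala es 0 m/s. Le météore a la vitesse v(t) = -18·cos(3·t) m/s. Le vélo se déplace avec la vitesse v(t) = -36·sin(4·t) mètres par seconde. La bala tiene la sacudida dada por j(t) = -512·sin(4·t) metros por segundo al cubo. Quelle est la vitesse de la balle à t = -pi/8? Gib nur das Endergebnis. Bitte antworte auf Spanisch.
En t = -pi/8, v = -32.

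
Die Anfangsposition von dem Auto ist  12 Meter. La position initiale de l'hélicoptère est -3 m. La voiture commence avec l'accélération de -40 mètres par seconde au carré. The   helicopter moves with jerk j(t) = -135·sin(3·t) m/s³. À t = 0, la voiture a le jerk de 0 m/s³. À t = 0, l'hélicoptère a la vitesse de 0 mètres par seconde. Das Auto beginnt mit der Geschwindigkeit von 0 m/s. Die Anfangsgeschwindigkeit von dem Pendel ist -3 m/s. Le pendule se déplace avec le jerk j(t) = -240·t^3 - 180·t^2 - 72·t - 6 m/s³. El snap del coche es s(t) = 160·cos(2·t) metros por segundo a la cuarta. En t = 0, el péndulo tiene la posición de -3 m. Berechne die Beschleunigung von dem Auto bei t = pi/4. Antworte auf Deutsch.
Ausgehend von dem Snap s(t) = 160·cos(2·t), nehmen wir 2 Integrale. Mit ∫s(t)dt und Anwendung von j(0) = 0, finden wir j(t) = 80·sin(2·t). Das Integral von dem Ruck, mit a(0) = -40, ergibt die Beschleunigung: a(t) = -40·cos(2·t). Mit a(t) = -40·cos(2·t) und Einsetzen von t = pi/4, finden wir a = 0.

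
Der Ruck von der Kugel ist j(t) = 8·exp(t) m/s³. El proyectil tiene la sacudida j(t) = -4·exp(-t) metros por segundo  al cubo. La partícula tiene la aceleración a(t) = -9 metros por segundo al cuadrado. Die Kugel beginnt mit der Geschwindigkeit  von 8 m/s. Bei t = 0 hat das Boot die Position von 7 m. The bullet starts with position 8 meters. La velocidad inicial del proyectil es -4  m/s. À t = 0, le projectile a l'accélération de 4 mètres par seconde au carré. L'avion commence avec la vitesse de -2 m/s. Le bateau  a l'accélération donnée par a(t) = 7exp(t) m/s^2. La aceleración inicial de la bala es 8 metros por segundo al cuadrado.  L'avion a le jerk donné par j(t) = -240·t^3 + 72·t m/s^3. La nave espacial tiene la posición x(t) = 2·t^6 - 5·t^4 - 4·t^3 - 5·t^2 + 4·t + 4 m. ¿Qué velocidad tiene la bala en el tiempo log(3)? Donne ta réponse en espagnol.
Partiendo de la sacudida j(t) = 8·exp(t), tomamos 2 antiderivadas. Tomando ∫j(t)dt y aplicando a(0) = 8, encontramos a(t) = 8·exp(t). Tomando ∫a(t)dt y aplicando v(0) = 8, encontramos v(t) = 8·exp(t). De la ecuación de la velocidad v(t) = 8·exp(t), sustituimos t = log(3) para obtener v = 24.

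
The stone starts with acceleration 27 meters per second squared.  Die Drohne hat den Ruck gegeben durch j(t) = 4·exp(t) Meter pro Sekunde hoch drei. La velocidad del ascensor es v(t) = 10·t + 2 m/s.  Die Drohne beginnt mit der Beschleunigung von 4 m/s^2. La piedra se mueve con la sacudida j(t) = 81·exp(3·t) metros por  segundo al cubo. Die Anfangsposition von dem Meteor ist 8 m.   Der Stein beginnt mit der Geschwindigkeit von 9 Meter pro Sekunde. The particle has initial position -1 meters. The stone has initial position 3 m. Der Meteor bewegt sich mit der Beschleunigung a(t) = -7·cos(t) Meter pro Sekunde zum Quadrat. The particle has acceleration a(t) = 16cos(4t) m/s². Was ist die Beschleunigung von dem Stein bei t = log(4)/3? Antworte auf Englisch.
To solve this, we need to take 1 antiderivative of our jerk equation j(t) = 81·exp(3·t). The integral of jerk is acceleration. Using a(0) = 27, we get a(t) = 27·exp(3·t). We have acceleration a(t) = 27·exp(3·t). Substituting t = log(4)/3: a(log(4)/3) = 108.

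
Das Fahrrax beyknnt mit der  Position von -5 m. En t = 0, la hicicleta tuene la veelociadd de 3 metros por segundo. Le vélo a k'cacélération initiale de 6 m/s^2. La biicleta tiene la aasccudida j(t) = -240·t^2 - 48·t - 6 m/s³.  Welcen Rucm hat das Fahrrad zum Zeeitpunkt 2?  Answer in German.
Wir haben den Ruck j(t) = -240·t^2 - 48·t - 6. Durch Einsetzen von t = 2: j(2) = -1062.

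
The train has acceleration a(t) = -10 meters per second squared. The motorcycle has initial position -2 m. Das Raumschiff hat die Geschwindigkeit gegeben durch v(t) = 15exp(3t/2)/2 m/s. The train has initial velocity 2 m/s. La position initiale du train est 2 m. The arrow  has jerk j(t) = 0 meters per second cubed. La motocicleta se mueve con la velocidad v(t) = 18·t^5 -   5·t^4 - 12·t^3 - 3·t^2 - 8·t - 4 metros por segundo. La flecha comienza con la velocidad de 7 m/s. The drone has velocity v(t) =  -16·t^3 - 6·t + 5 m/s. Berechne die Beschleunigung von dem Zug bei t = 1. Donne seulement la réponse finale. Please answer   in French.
a(1) = -10.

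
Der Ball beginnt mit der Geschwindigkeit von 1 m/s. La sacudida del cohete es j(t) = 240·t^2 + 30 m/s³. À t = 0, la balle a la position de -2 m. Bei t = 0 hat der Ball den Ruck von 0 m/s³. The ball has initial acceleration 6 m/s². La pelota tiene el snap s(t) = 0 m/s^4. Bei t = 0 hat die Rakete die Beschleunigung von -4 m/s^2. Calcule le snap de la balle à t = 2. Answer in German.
Wir haben den Snap s(t) = 0. Durch Einsetzen von t = 2: s(2) = 0.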